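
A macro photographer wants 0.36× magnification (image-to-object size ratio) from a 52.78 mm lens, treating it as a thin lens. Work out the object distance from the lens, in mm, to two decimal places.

199.39 mm

With m = dᵢ/dₒ and 1/f = 1/dₒ + 1/dᵢ, substituting dᵢ = m·dₒ gives 1/f = (1 + 1/m)/dₒ, hence dₒ = f·(1 + 1/m).
dₒ = 52.78 × (1 + 1/0.36) = 52.78 × 3.77778 ≈ 199.391 mm.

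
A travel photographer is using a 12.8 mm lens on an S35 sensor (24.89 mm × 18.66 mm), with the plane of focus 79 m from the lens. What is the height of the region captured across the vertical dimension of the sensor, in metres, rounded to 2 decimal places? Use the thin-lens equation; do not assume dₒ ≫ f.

115.15 m

dₒ: 79 m = 79000 mm.
Similar triangles through the lens centre give W/dₒ = h/dᵢ; with 1/f = 1/dₒ + 1/dᵢ this gives W = h·(dₒ − f)/f.
W = 18.66 mm × (79000 − 12.8) / 12.8 = 18.66 × 6170.8750 ≈ 115148.527 mm = 115.149 m.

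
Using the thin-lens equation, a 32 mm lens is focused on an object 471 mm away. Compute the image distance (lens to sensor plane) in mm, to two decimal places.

34.33 mm

1/dᵢ = 1/f − 1/dₒ = 1/32 − 1/471 = 0.0291269 mm⁻¹.
dᵢ = 1/0.0291269 ≈ 34.3326 mm.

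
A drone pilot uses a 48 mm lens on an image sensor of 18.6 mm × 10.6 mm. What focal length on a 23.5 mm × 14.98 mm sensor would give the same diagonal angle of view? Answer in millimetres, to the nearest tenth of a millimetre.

62.5 mm

Sensor diagonal = √(18.6² + 10.6²) = √458.3200 ≈ 21.4084 mm.
Sensor diagonal = √(23.5² + 14.98²) = √776.6504 ≈ 27.8684 mm.
Equal angle of view means equal diagonal/f ratio, so f₂ = f₁ · (diagonal₂/diagonal₁) = 48 × 27.8684/21.4084.
f₂ = 48 × 1.30175 ≈ 62.484 mm.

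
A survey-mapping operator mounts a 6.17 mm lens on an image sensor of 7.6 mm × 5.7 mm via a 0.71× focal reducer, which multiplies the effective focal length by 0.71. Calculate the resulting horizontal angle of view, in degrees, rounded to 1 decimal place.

81.9°

Effective focal length f = 6.17 × 0.71 = 4.3807 mm.
α = 2·arctan(7.6 / (2 × 4.3807)) = 2·arctan(0.86744) ≈ 81.8794°.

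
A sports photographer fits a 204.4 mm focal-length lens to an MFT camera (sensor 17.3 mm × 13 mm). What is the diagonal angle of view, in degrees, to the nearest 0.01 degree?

Sensor diagonal = √(17.3² + 13²) = √468.2900 ≈ 21.6400 mm.
Angle of view α = 2·arctan(d/2f) with d = 21.6400 mm and f = 204.4 mm.
d/2f = 0.05294; arctan(0.05294) ≈ 3.0301°, so α ≈ 6.0603°.

6.06°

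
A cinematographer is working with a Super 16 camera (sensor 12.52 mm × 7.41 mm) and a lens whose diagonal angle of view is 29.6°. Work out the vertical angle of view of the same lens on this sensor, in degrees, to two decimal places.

15.33°

Sensor diagonal = √(12.52² + 7.41²) = √211.6585 ≈ 14.5485 mm.
From the diagonal AOV: f = 14.5485 / (2·tan(14.8°)) = 14.5485 / 0.52842 ≈ 27.5319 mm.
Vertical AOV = 2·arctan(7.41 / (2 × 27.5319)) = 2·arctan(0.13457) ≈ 15.3286°.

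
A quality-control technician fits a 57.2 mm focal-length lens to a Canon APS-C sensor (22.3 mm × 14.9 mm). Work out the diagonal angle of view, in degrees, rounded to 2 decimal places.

Sensor diagonal = √(22.3² + 14.9²) = √719.3000 ≈ 26.8198 mm.
Angle of view α = 2·arctan(d/2f) with d = 26.8198 mm and f = 57.2 mm.
d/2f = 0.23444; arctan(0.23444) ≈ 13.1941°, so α ≈ 26.3881°.

26.39°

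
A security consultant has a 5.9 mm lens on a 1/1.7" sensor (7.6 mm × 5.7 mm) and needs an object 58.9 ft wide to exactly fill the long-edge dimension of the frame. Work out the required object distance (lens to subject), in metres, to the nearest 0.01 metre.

W: 58.9 ft × 304.8 mm/ft = 17952.72 mm.
Magnification m = w/W = dᵢ/dₒ; combined with 1/f = 1/dₒ + 1/dᵢ this gives dₒ = f·(1 + W/w).
dₒ = 5.9 mm × (1 + 17952.7/7.6) = 5.9 × 2363.1999 ≈ 13942.880 mm = 13.9429 m.

13.94 m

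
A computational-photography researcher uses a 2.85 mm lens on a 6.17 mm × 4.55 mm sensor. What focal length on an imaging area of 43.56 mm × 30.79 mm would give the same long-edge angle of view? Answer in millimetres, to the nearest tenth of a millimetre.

Equal angle of view means equal width/f ratio, so f₂ = f₁ · (width₂/width₁) = 2.85 × 43.56/6.17.
f₂ = 2.85 × 7.05997 ≈ 20.121 mm.

20.1 mm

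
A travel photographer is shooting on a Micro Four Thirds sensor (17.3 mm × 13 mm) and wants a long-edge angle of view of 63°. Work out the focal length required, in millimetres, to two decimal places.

14.12 mm

From α = 2·arctan(w/2f) we get f = w / (2·tan(α/2)).
With w = 17.3 mm and α/2 = 31.5°, tan(α/2) ≈ 0.61280, so f ≈ 17.3 / 1.22560 ≈ 14.1155 mm.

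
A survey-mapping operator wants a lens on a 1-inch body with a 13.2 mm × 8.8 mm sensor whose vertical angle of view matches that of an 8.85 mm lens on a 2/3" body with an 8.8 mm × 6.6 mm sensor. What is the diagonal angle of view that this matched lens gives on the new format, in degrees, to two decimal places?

Equal vertical AOV ⇒ f₂ = f₁ · 8.8/6.6 = 8.85 × 1.33333 ≈ 11.8000 mm.
Sensor diagonal = √(13.2² + 8.8²) = √251.6800 ≈ 15.8644 mm.
Diagonal AOV on the new format = 2·arctan(15.8644 / (2 × 11.8000)) = 2·arctan(0.67222) ≈ 67.8197°.

67.82°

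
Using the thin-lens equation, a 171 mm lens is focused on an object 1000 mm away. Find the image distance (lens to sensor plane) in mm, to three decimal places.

1/dᵢ = 1/f − 1/dₒ = 1/171 − 1/1000 = 0.0048480 mm⁻¹.
dᵢ = 1/0.0048480 ≈ 206.2726 mm.

206.273 mm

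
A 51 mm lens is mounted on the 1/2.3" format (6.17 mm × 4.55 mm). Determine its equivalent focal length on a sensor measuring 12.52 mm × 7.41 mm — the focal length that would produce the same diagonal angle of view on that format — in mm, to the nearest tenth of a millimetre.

Sensor diagonal = √(6.17² + 4.55²) = √58.7714 ≈ 7.6663 mm.
Sensor diagonal = √(12.52² + 7.41²) = √211.6585 ≈ 14.5485 mm.
Equal angle of view means equal diagonal/f ratio, so f₂ = f₁ · (diagonal₂/diagonal₁) = 51 × 14.5485/7.6663.
f₂ = 51 × 1.89773 ≈ 96.784 mm.

96.8 mm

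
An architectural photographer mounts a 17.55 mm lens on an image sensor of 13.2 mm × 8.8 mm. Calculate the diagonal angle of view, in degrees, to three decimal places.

Sensor diagonal = √(13.2² + 8.8²) = √251.6800 ≈ 15.8644 mm.
Angle of view α = 2·arctan(d/2f) with d = 15.8644 mm and f = 17.55 mm.
d/2f = 0.45198; arctan(0.45198) ≈ 24.3219°, so α ≈ 48.6438°.

48.644°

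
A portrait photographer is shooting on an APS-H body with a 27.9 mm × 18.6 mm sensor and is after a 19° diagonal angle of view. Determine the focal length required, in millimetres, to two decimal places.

Sensor diagonal = √(27.9² + 18.6²) = √1124.3700 ≈ 33.5316 mm.
From α = 2·arctan(d/2f) we get f = d / (2·tan(α/2)).
With d = 33.5316 mm and α/2 = 9.5°, tan(α/2) ≈ 0.16734, so f ≈ 33.5316 / 0.33469 ≈ 100.1886 mm.

100.19 mm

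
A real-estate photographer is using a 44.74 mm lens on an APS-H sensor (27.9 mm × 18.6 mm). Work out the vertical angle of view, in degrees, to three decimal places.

23.485°

Angle of view α = 2·arctan(h/2f) with h = 18.6 mm and f = 44.74 mm.
h/2f = 0.20787; arctan(0.20787) ≈ 11.7427°, so α ≈ 23.4854°.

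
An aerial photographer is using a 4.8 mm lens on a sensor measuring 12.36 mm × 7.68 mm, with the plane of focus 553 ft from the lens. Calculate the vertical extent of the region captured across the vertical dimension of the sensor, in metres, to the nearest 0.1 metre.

dₒ: 553 ft × 304.8 mm/ft = 168554.39 mm.
Similar triangles through the lens centre give W/dₒ = h/dᵢ; with 1/f = 1/dₒ + 1/dᵢ this gives W = h·(dₒ − f)/f.
W = 7.68 mm × (168554 − 4.8) / 4.8 = 7.68 × 35114.4989 ≈ 269679.351 mm = 269.679 m.

269.7 m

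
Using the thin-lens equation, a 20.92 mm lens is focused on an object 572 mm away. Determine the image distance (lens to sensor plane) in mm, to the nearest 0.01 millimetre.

1/dᵢ = 1/f − 1/dₒ = 1/20.92 − 1/572 = 0.0460529 mm⁻¹.
dᵢ = 1/0.0460529 ≈ 21.7142 mm.

21.71 mm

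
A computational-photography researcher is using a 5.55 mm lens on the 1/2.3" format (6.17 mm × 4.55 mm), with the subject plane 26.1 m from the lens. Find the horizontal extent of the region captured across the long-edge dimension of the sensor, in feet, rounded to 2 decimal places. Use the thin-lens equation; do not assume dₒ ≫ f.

dₒ: 26.1 m = 26100 mm.
Similar triangles through the lens centre give W/dₒ = w/dᵢ; with 1/f = 1/dₒ + 1/dᵢ this gives W = w·(dₒ − f)/f.
W = 6.17 mm × (26100 − 5.55) / 5.55 = 6.17 × 4701.7027 ≈ 29009.506 mm = 29009.506/304.8 ft = 95.1755 ft.

95.18 ft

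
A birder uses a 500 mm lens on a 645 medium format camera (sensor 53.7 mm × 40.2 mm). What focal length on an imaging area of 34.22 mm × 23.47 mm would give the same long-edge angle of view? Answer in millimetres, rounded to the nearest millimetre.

319 mm

Equal angle of view means equal width/f ratio, so f₂ = f₁ · (width₂/width₁) = 500 × 34.22/53.7.
f₂ = 500 × 0.63724 ≈ 318.622 mm.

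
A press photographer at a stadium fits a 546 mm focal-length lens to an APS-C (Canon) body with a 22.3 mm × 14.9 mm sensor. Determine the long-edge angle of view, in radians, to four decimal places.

Angle of view α = 2·arctan(w/2f) with w = 22.3 mm and f = 546 mm.
w/2f = 0.02042; arctan(0.02042) ≈ 0.0204 rad, so α ≈ 0.0408 rad.

0.0408 rad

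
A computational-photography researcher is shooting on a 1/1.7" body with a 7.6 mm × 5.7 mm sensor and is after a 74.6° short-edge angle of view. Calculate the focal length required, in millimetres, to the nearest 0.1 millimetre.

3.7 mm

From α = 2·arctan(h/2f) we get f = h / (2·tan(α/2)).
With h = 5.7 mm and α/2 = 37.3°, tan(α/2) ≈ 0.76180, so f ≈ 5.7 / 1.52359 ≈ 3.7412 mm.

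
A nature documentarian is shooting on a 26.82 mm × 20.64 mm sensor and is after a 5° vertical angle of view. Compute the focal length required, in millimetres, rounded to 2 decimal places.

236.37 mm

From α = 2·arctan(h/2f) we get f = h / (2·tan(α/2)).
With h = 20.64 mm and α/2 = 2.5°, tan(α/2) ≈ 0.04366, so f ≈ 20.64 / 0.08732 ≈ 236.3669 mm.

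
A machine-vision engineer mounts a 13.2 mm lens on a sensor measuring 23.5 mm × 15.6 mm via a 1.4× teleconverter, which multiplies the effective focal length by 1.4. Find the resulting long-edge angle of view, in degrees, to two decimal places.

Effective focal length f = 13.2 × 1.4 = 18.48 mm.
α = 2·arctan(23.5 / (2 × 18.48)) = 2·arctan(0.63582) ≈ 64.8982°.

64.90°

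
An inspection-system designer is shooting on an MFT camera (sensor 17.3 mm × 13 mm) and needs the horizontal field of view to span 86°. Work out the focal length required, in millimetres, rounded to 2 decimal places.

From α = 2·arctan(w/2f) we get f = w / (2·tan(α/2)).
With w = 17.3 mm and α/2 = 43°, tan(α/2) ≈ 0.93252, so f ≈ 17.3 / 1.86503 ≈ 9.2760 mm.

9.28 mm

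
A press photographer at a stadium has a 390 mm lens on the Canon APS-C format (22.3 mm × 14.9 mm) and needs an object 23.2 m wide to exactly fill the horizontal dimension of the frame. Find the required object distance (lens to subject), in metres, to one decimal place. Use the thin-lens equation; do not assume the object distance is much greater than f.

W: 23.2 m = 23200 mm.
Magnification m = w/W = dᵢ/dₒ; combined with 1/f = 1/dₒ + 1/dᵢ this gives dₒ = f·(1 + W/w).
dₒ = 390 mm × (1 + 23200/22.3) = 390 × 1041.3587 ≈ 406129.910 mm = 406.13 m.

406.1 m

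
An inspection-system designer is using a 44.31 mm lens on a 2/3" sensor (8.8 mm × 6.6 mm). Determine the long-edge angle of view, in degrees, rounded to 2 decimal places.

Angle of view α = 2·arctan(w/2f) with w = 8.8 mm and f = 44.31 mm.
w/2f = 0.09930; arctan(0.09930) ≈ 5.6709°, so α ≈ 11.3418°.

11.34°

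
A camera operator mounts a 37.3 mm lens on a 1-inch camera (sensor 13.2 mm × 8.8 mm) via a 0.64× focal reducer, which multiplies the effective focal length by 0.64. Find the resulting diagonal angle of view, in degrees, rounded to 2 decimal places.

Effective focal length f = 37.3 × 0.64 = 23.872 mm.
Sensor diagonal = √(13.2² + 8.8²) = √251.6800 ≈ 15.8644 mm.
α = 2·arctan(15.864 / (2 × 23.872)) = 2·arctan(0.33228) ≈ 36.7613°.

36.76°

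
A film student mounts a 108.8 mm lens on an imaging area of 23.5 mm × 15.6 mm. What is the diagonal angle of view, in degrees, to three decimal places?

14.772°

Sensor diagonal = √(23.5² + 15.6²) = √795.6100 ≈ 28.2066 mm.
Angle of view α = 2·arctan(d/2f) with d = 28.2066 mm and f = 108.8 mm.
d/2f = 0.12963; arctan(0.12963) ≈ 7.3858°, so α ≈ 14.7716°.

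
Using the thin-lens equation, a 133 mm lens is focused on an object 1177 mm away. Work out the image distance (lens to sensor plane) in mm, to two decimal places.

1/dᵢ = 1/f − 1/dₒ = 1/133 − 1/1177 = 0.0066692 mm⁻¹.
dᵢ = 1/0.0066692 ≈ 149.9435 mm.

149.94 mm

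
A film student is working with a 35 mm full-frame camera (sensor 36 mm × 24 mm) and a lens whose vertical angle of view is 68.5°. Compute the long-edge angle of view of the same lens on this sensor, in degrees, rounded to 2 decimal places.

From the vertical AOV: f = 24 / (2·tan(34.25°)) = 24 / 1.36175 ≈ 17.6244 mm.
Long-edge AOV = 2·arctan(36 / (2 × 17.6244)) = 2·arctan(1.02131) ≈ 91.2083°.

91.21°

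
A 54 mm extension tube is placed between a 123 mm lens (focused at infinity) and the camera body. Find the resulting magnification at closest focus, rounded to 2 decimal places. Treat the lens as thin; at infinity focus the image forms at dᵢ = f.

The tube moves the image plane from f to f + e, so dᵢ = 123 + 54 = 177 mm. Focus is achieved when 1/f = 1/dₒ + 1/dᵢ, giving dₒ = 1/(1/f − 1/(f+e)).
Magnification m = dᵢ/dₒ = (f+e)·(1/f − 1/(f+e)) = e/f = 54/123 ≈ 0.4390.

0.44×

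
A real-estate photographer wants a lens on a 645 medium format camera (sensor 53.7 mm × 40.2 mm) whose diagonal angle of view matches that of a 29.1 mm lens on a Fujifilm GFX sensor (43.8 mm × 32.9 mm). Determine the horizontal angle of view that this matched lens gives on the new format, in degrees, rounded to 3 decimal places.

Sensor diagonal = √(43.8² + 32.9²) = √3000.8500 ≈ 54.7800 mm.
Sensor diagonal = √(53.7² + 40.2²) = √4499.7300 ≈ 67.0800 mm.
Equal diagonal AOV ⇒ f₂ = f₁ · 67.0800/54.7800 = 29.1 × 1.22453 ≈ 35.6340 mm.
Horizontal AOV on the new format = 2·arctan(53.7 / (2 × 35.6340)) = 2·arctan(0.75349) ≈ 73.9957°.

73.996°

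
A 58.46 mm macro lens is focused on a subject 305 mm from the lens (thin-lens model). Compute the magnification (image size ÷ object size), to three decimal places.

Thin lens: 1/f = 1/dₒ + 1/dᵢ → 1/dᵢ = 1/58.46 − 1/305 = 0.0138270 mm⁻¹, so dᵢ ≈ 72.3221 mm.
Magnification m = dᵢ/dₒ = 72.3221/305 ≈ 0.23712.

0.237×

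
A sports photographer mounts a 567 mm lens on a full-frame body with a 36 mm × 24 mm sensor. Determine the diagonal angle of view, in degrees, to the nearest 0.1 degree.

4.4°

Sensor diagonal = √(36² + 24²) = √1872.0000 ≈ 43.2666 mm.
Angle of view α = 2·arctan(d/2f) with d = 43.2666 mm and f = 567 mm.
d/2f = 0.03815; arctan(0.03815) ≈ 2.1850°, so α ≈ 4.3700°.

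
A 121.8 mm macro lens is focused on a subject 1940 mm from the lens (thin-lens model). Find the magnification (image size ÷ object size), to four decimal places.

Thin lens: 1/f = 1/dₒ + 1/dᵢ → 1/dᵢ = 1/121.8 − 1/1940 = 0.0076947 mm⁻¹, so dᵢ ≈ 129.9593 mm.
Magnification m = dᵢ/dₒ = 129.9593/1940 ≈ 0.06699.

0.0670×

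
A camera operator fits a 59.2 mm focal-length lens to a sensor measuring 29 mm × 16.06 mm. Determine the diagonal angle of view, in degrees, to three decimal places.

Sensor diagonal = √(29² + 16.06²) = √1098.9236 ≈ 33.1500 mm.
Angle of view α = 2·arctan(d/2f) with d = 33.1500 mm and f = 59.2 mm.
d/2f = 0.27998; arctan(0.27998) ≈ 15.6414°, so α ≈ 31.2827°.

31.283°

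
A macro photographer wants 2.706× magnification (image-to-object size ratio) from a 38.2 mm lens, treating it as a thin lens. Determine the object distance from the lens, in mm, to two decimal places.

With m = dᵢ/dₒ and 1/f = 1/dₒ + 1/dᵢ, substituting dᵢ = m·dₒ gives 1/f = (1 + 1/m)/dₒ, hence dₒ = f·(1 + 1/m).
dₒ = 38.2 × (1 + 1/2.706) = 38.2 × 1.36955 ≈ 52.317 mm.

52.32 mm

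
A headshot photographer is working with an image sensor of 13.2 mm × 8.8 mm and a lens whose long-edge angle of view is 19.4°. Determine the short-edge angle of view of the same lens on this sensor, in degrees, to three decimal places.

13.002°

From the long-edge AOV: f = 13.2 / (2·tan(9.7°)) = 13.2 / 0.34187 ≈ 38.6116 mm.
Short-edge AOV = 2·arctan(8.8 / (2 × 38.6116)) = 2·arctan(0.11396) ≈ 13.0022°.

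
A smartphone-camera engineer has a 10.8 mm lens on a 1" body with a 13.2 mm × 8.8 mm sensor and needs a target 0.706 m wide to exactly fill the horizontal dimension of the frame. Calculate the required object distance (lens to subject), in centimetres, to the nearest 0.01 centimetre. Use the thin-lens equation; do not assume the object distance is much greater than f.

58.84 cm

W: 0.706 m = 706 mm.
Magnification m = w/W = dᵢ/dₒ; combined with 1/f = 1/dₒ + 1/dᵢ this gives dₒ = f·(1 + W/w).
dₒ = 10.8 mm × (1 + 706/13.2) = 10.8 × 54.4848 ≈ 588.436 mm = 58.8436 cm.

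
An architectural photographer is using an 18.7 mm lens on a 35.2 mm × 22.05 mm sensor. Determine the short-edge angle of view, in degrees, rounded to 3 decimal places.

Angle of view α = 2·arctan(h/2f) with h = 22.05 mm and f = 18.7 mm.
h/2f = 0.58957; arctan(0.58957) ≈ 30.5224°, so α ≈ 61.0448°.

61.045°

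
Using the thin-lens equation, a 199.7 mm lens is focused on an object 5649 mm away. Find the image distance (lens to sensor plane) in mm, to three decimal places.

1/dᵢ = 1/f − 1/dₒ = 1/199.7 − 1/5649 = 0.0048305 mm⁻¹.
dᵢ = 1/0.0048305 ≈ 207.0184 mm.

207.018 mm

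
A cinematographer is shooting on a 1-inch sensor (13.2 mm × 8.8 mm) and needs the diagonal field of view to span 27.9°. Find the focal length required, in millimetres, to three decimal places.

Sensor diagonal = √(13.2² + 8.8²) = √251.6800 ≈ 15.8644 mm.
From α = 2·arctan(d/2f) we get f = d / (2·tan(α/2)).
With d = 15.8644 mm and α/2 = 13.95°, tan(α/2) ≈ 0.24840, so f ≈ 15.8644 / 0.49680 ≈ 31.9331 mm.

31.933 mm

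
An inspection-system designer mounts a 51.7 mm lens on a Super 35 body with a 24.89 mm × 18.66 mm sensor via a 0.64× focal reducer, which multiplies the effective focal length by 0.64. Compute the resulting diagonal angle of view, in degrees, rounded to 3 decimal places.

Effective focal length f = 51.7 × 0.64 = 33.088 mm.
Sensor diagonal = √(24.89² + 18.66²) = √967.7077 ≈ 31.1080 mm.
α = 2·arctan(31.108 / (2 × 33.088)) = 2·arctan(0.47008) ≈ 50.3545°.

50.355°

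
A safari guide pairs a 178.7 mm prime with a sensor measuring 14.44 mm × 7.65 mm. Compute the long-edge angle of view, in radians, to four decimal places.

Angle of view α = 2·arctan(w/2f) with w = 14.44 mm and f = 178.7 mm.
w/2f = 0.04040; arctan(0.04040) ≈ 0.0404 rad, so α ≈ 0.0808 rad.

0.0808 rad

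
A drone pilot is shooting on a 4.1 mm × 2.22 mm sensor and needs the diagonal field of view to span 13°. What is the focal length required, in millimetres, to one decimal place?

20.5 mm

Sensor diagonal = √(4.1² + 2.22²) = √21.7384 ≈ 4.6624 mm.
From α = 2·arctan(d/2f) we get f = d / (2·tan(α/2)).
With d = 4.6624 mm and α/2 = 6.5°, tan(α/2) ≈ 0.11394, so f ≈ 4.6624 / 0.22787 ≈ 20.4609 mm.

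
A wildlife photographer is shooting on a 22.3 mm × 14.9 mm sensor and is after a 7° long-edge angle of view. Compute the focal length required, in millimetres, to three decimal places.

182.301 mm

From α = 2·arctan(w/2f) we get f = w / (2·tan(α/2)).
With w = 22.3 mm and α/2 = 3.5°, tan(α/2) ≈ 0.06116, so f ≈ 22.3 / 0.12233 ≈ 182.3009 mm.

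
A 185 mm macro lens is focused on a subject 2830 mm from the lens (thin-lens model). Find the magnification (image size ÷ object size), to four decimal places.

0.0699×

Thin lens: 1/f = 1/dₒ + 1/dᵢ → 1/dᵢ = 1/185 − 1/2830 = 0.0050520 mm⁻¹, so dᵢ ≈ 197.9395 mm.
Magnification m = dᵢ/dₒ = 197.9395/2830 ≈ 0.06994.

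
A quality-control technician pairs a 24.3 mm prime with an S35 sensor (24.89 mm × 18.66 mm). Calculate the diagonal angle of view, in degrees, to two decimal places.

65.25°

Sensor diagonal = √(24.89² + 18.66²) = √967.7077 ≈ 31.1080 mm.
Angle of view α = 2·arctan(d/2f) with d = 31.1080 mm and f = 24.3 mm.
d/2f = 0.64008; arctan(0.64008) ≈ 32.6226°, so α ≈ 65.2452°.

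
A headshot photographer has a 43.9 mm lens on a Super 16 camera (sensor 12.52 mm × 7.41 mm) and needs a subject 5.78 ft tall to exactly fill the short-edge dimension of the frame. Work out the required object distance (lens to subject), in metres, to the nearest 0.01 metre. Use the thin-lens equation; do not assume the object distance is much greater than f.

10.48 m

W: 5.78 ft × 304.8 mm/ft = 1761.74 mm.
Magnification m = h/W = dᵢ/dₒ; combined with 1/f = 1/dₒ + 1/dᵢ this gives dₒ = f·(1 + W/h).
dₒ = 43.9 mm × (1 + 1761.74/7.41) = 43.9 × 238.7522 ≈ 10481.222 mm = 10.4812 m.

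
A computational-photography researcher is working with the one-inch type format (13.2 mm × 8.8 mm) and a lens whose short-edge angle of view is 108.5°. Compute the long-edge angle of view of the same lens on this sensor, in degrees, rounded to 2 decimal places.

From the short-edge AOV: f = 8.8 / (2·tan(54.25°)) = 8.8 / 2.77818 ≈ 3.1675 mm.
Long-edge AOV = 2·arctan(13.2 / (2 × 3.1675)) = 2·arctan(2.08363) ≈ 128.7244°.

128.72°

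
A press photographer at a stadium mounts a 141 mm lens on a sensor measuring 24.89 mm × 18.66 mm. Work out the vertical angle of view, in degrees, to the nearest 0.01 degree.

Angle of view α = 2·arctan(h/2f) with h = 18.66 mm and f = 141 mm.
h/2f = 0.06617; arctan(0.06617) ≈ 3.7858°, so α ≈ 7.5715°.

7.57°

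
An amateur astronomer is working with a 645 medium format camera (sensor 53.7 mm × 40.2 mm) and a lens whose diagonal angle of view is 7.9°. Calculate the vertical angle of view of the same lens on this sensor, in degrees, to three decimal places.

4.739°

Sensor diagonal = √(53.7² + 40.2²) = √4499.7300 ≈ 67.0800 mm.
From the diagonal AOV: f = 67.0800 / (2·tan(3.95°)) = 67.0800 / 0.13810 ≈ 485.7356 mm.
Vertical AOV = 2·arctan(40.2 / (2 × 485.7356)) = 2·arctan(0.04138) ≈ 4.7392°.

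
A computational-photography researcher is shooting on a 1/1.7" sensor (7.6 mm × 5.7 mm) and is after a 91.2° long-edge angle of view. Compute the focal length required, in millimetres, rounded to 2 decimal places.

3.72 mm

From α = 2·arctan(w/2f) we get f = w / (2·tan(α/2)).
With w = 7.6 mm and α/2 = 45.6°, tan(α/2) ≈ 1.02117, so f ≈ 7.6 / 2.04233 ≈ 3.7212 mm.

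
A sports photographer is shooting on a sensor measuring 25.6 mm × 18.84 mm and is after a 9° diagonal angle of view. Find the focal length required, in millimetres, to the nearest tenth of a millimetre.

Sensor diagonal = √(25.6² + 18.84²) = √1010.3056 ≈ 31.7853 mm.
From α = 2·arctan(d/2f) we get f = d / (2·tan(α/2)).
With d = 31.7853 mm and α/2 = 4.5°, tan(α/2) ≈ 0.07870, so f ≈ 31.7853 / 0.15740 ≈ 201.9353 mm.

201.9 mm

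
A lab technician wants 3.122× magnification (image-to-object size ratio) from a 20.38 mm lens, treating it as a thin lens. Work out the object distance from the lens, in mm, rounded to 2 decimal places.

With m = dᵢ/dₒ and 1/f = 1/dₒ + 1/dᵢ, substituting dᵢ = m·dₒ gives 1/f = (1 + 1/m)/dₒ, hence dₒ = f·(1 + 1/m).
dₒ = 20.38 × (1 + 1/3.122) = 20.38 × 1.32031 ≈ 26.908 mm.

26.91 mm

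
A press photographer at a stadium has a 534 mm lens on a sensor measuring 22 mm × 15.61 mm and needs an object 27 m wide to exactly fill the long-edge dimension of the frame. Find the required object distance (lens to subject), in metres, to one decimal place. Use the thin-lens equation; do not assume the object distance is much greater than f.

W: 27 m = 27000 mm.
Magnification m = w/W = dᵢ/dₒ; combined with 1/f = 1/dₒ + 1/dᵢ this gives dₒ = f·(1 + W/w).
dₒ = 534 mm × (1 + 27000/22) = 534 × 1228.2727 ≈ 655897.636 mm = 655.898 m.

655.9 m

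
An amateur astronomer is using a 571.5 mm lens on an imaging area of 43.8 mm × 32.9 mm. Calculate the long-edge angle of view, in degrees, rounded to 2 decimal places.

4.39°

Angle of view α = 2·arctan(w/2f) with w = 43.8 mm and f = 571.5 mm.
w/2f = 0.03832; arctan(0.03832) ≈ 2.1945°, so α ≈ 4.3890°.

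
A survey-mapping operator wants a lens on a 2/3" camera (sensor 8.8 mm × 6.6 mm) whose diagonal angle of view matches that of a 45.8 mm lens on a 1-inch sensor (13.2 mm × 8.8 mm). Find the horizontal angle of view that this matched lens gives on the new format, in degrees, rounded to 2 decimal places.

15.78°

Sensor diagonal = √(13.2² + 8.8²) = √251.6800 ≈ 15.8644 mm.
Sensor diagonal = √(8.8² + 6.6²) = √121.0000 ≈ 11.0000 mm.
Equal diagonal AOV ⇒ f₂ = f₁ · 11.0000/15.8644 = 45.8 × 0.69338 ≈ 31.7566 mm.
Horizontal AOV on the new format = 2·arctan(8.8 / (2 × 31.7566)) = 2·arctan(0.13855) ≈ 15.7767°.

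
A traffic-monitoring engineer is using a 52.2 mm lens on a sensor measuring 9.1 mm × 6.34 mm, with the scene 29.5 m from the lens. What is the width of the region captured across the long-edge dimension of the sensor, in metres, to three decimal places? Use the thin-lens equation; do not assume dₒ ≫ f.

dₒ: 29.5 m = 29500 mm.
Similar triangles through the lens centre give W/dₒ = w/dᵢ; with 1/f = 1/dₒ + 1/dᵢ this gives W = w·(dₒ − f)/f.
W = 9.1 mm × (29500 − 52.2) / 52.2 = 9.1 × 564.1341 ≈ 5133.620 mm = 5.13362 m.

5.134 m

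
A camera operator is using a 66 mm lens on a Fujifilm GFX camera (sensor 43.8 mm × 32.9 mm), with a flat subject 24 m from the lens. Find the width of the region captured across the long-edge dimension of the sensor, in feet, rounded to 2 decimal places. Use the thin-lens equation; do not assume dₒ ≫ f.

52.11 ft

dₒ: 24 m = 24000 mm.
Similar triangles through the lens centre give W/dₒ = w/dᵢ; with 1/f = 1/dₒ + 1/dᵢ this gives W = w·(dₒ − f)/f.
W = 43.8 mm × (24000 − 66) / 66 = 43.8 × 362.6364 ≈ 15883.473 mm = 15883.473/304.8 ft = 52.1111 ft.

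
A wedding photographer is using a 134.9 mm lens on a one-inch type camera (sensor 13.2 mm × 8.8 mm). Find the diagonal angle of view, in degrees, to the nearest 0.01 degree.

6.73°

Sensor diagonal = √(13.2² + 8.8²) = √251.6800 ≈ 15.8644 mm.
Angle of view α = 2·arctan(d/2f) with d = 15.8644 mm and f = 134.9 mm.
d/2f = 0.05880; arctan(0.05880) ≈ 3.3652°, so α ≈ 6.7303°.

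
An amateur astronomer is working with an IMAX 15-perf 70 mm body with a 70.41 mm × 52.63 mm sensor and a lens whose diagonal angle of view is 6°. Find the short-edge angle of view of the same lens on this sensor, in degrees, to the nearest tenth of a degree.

3.6°

Sensor diagonal = √(70.41² + 52.63²) = √7727.4850 ≈ 87.9061 mm.
From the diagonal AOV: f = 87.9061 / (2·tan(3°)) = 87.9061 / 0.10482 ≈ 838.6743 mm.
Short-edge AOV = 2·arctan(52.63 / (2 × 838.6743)) = 2·arctan(0.03138) ≈ 3.5943°.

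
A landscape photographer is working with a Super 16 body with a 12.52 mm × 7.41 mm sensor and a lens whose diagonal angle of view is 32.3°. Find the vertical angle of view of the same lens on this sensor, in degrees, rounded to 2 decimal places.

16.78°

Sensor diagonal = √(12.52² + 7.41²) = √211.6585 ≈ 14.5485 mm.
From the diagonal AOV: f = 14.5485 / (2·tan(16.15°)) = 14.5485 / 0.57916 ≈ 25.1199 mm.
Vertical AOV = 2·arctan(7.41 / (2 × 25.1199)) = 2·arctan(0.14749) ≈ 16.7804°.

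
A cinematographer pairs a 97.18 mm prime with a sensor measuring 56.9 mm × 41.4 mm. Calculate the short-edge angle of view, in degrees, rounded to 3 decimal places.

24.049°

Angle of view α = 2·arctan(h/2f) with h = 41.4 mm and f = 97.18 mm.
h/2f = 0.21301; arctan(0.21301) ≈ 12.0247°, so α ≈ 24.0494°.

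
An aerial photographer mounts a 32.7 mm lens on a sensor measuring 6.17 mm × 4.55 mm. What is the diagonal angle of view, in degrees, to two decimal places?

Sensor diagonal = √(6.17² + 4.55²) = √58.7714 ≈ 7.6663 mm.
Angle of view α = 2·arctan(d/2f) with d = 7.6663 mm and f = 32.7 mm.
d/2f = 0.11722; arctan(0.11722) ≈ 6.6858°, so α ≈ 13.3715°.

13.37°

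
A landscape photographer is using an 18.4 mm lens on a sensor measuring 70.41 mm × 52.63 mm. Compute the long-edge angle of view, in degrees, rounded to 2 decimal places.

Angle of view α = 2·arctan(w/2f) with w = 70.41 mm and f = 18.4 mm.
w/2f = 1.91332; arctan(1.91332) ≈ 62.4060°, so α ≈ 124.8121°.

124.81°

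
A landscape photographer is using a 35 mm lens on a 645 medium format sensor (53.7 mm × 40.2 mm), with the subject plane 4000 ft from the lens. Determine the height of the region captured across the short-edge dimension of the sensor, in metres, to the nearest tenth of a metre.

1400.3 m

dₒ: 4000 ft × 304.8 mm/ft = 1219199.96 mm.
Similar triangles through the lens centre give W/dₒ = h/dᵢ; with 1/f = 1/dₒ + 1/dᵢ this gives W = h·(dₒ − f)/f.
W = 40.2 mm × (1.2192e+06 − 35) / 35 = 40.2 × 34833.2846 ≈ 1400298.041 mm = 1400.3 m.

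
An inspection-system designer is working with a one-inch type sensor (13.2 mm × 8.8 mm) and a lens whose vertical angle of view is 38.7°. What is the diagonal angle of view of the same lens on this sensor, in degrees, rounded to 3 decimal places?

64.675°

From the vertical AOV: f = 8.8 / (2·tan(19.35°)) = 8.8 / 0.70235 ≈ 12.5294 mm.
Sensor diagonal = √(13.2² + 8.8²) = √251.6800 ≈ 15.8644 mm.
Diagonal AOV = 2·arctan(15.8644 / (2 × 12.5294)) = 2·arctan(0.63309) ≈ 64.6750°.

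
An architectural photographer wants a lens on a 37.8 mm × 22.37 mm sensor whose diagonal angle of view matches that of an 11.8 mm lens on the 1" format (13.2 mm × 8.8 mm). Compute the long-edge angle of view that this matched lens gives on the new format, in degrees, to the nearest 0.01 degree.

60.10°

Sensor diagonal = √(13.2² + 8.8²) = √251.6800 ≈ 15.8644 mm.
Sensor diagonal = √(37.8² + 22.37²) = √1929.2569 ≈ 43.9233 mm.
Equal diagonal AOV ⇒ f₂ = f₁ · 43.9233/15.8644 = 11.8 × 2.76867 ≈ 32.6703 mm.
Long-edge AOV on the new format = 2·arctan(37.8 / (2 × 32.6703)) = 2·arctan(0.57851) ≈ 60.0994°.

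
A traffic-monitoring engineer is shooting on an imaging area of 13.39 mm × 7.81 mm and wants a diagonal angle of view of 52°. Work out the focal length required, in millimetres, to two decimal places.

15.89 mm

Sensor diagonal = √(13.39² + 7.81²) = √240.2882 ≈ 15.5012 mm.
From α = 2·arctan(d/2f) we get f = d / (2·tan(α/2)).
With d = 15.5012 mm and α/2 = 26°, tan(α/2) ≈ 0.48773, so f ≈ 15.5012 / 0.97547 ≈ 15.8911 mm.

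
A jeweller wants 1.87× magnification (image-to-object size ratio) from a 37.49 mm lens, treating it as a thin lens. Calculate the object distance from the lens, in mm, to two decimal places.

57.54 mm

With m = dᵢ/dₒ and 1/f = 1/dₒ + 1/dᵢ, substituting dᵢ = m·dₒ gives 1/f = (1 + 1/m)/dₒ, hence dₒ = f·(1 + 1/m).
dₒ = 37.49 × (1 + 1/1.87) = 37.49 × 1.53476 ≈ 57.538 mm.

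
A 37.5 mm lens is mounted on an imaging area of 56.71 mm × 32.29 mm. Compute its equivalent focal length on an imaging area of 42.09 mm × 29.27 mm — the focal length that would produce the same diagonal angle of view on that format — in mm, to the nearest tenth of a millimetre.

Sensor diagonal = √(56.71² + 32.29²) = √4258.6682 ≈ 65.2585 mm.
Sensor diagonal = √(42.09² + 29.27²) = √2628.3010 ≈ 51.2670 mm.
Equal angle of view means equal diagonal/f ratio, so f₂ = f₁ · (diagonal₂/diagonal₁) = 37.5 × 51.2670/65.2585.
f₂ = 37.5 × 0.78560 ≈ 29.460 mm.

29.5 mm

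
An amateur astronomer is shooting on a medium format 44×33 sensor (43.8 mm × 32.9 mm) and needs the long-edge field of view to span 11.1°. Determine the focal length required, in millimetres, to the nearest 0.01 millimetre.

225.38 mm

From α = 2·arctan(w/2f) we get f = w / (2·tan(α/2)).
With w = 43.8 mm and α/2 = 5.55°, tan(α/2) ≈ 0.09717, so f ≈ 43.8 / 0.19434 ≈ 225.3785 mm.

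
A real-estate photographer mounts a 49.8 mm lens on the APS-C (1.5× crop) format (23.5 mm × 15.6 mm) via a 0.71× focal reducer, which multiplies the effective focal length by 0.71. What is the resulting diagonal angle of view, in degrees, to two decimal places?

Effective focal length f = 49.8 × 0.71 = 35.358 mm.
Sensor diagonal = √(23.5² + 15.6²) = √795.6100 ≈ 28.2066 mm.
α = 2·arctan(28.207 / (2 × 35.358)) = 2·arctan(0.39887) ≈ 43.4912°.

43.49°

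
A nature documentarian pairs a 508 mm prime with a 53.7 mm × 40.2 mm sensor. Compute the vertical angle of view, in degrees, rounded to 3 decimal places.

Angle of view α = 2·arctan(h/2f) with h = 40.2 mm and f = 508 mm.
h/2f = 0.03957; arctan(0.03957) ≈ 2.2658°, so α ≈ 4.5317°.

4.532°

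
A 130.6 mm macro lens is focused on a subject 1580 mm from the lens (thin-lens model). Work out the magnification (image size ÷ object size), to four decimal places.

Thin lens: 1/f = 1/dₒ + 1/dᵢ → 1/dᵢ = 1/130.6 − 1/1580 = 0.0070241 mm⁻¹, so dᵢ ≈ 142.3679 mm.
Magnification m = dᵢ/dₒ = 142.3679/1580 ≈ 0.09011.

0.0901×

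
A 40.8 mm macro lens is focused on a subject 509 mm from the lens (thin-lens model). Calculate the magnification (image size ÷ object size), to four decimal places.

Thin lens: 1/f = 1/dₒ + 1/dᵢ → 1/dᵢ = 1/40.8 − 1/509 = 0.0225452 mm⁻¹, so dᵢ ≈ 44.3554 mm.
Magnification m = dᵢ/dₒ = 44.3554/509 ≈ 0.08714.

0.0871×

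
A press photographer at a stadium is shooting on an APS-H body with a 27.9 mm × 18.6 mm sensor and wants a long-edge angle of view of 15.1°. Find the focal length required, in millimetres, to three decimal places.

105.251 mm

From α = 2·arctan(w/2f) we get f = w / (2·tan(α/2)).
With w = 27.9 mm and α/2 = 7.55°, tan(α/2) ≈ 0.13254, so f ≈ 27.9 / 0.26508 ≈ 105.2509 mm.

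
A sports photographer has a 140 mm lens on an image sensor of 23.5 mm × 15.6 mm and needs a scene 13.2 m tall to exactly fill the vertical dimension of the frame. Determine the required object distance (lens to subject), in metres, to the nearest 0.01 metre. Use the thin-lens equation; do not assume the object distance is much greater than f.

118.60 m

W: 13.2 m = 13200 mm.
Magnification m = h/W = dᵢ/dₒ; combined with 1/f = 1/dₒ + 1/dᵢ this gives dₒ = f·(1 + W/h).
dₒ = 140 mm × (1 + 13200/15.6) = 140 × 847.1538 ≈ 118601.538 mm = 118.602 m.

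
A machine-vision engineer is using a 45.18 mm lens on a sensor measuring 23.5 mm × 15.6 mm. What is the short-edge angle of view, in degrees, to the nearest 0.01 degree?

Angle of view α = 2·arctan(h/2f) with h = 15.6 mm and f = 45.18 mm.
h/2f = 0.17264; arctan(0.17264) ≈ 9.7951°, so α ≈ 19.5903°.

19.59°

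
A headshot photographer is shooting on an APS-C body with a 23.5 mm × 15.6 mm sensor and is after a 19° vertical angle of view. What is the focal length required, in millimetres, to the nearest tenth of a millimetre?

46.6 mm

From α = 2·arctan(h/2f) we get f = h / (2·tan(α/2)).
With h = 15.6 mm and α/2 = 9.5°, tan(α/2) ≈ 0.16734, so f ≈ 15.6 / 0.33469 ≈ 46.6110 mm.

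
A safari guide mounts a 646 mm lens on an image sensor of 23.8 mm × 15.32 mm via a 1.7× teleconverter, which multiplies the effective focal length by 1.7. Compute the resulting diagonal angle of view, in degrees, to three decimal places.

1.477°

Effective focal length f = 646 × 1.7 = 1098.2 mm.
Sensor diagonal = √(23.8² + 15.32²) = √801.1424 ≈ 28.3045 mm.
α = 2·arctan(28.304 / (2 × 1098.2)) = 2·arctan(0.01289) ≈ 1.4766°.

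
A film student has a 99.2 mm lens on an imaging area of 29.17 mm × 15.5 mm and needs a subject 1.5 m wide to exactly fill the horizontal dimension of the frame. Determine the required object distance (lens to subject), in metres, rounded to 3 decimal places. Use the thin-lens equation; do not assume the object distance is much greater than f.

5.200 m

W: 1.5 m = 1500 mm.
Magnification m = w/W = dᵢ/dₒ; combined with 1/f = 1/dₒ + 1/dᵢ this gives dₒ = f·(1 + W/w).
dₒ = 99.2 mm × (1 + 1500/29.17) = 99.2 × 52.4227 ≈ 5200.331 mm = 5.20033 m.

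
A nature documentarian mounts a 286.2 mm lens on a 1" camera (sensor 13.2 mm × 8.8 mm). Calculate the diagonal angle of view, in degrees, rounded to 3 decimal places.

3.175°

Sensor diagonal = √(13.2² + 8.8²) = √251.6800 ≈ 15.8644 mm.
Angle of view α = 2·arctan(d/2f) with d = 15.8644 mm and f = 286.2 mm.
d/2f = 0.02772; arctan(0.02772) ≈ 1.5876°, so α ≈ 3.1752°.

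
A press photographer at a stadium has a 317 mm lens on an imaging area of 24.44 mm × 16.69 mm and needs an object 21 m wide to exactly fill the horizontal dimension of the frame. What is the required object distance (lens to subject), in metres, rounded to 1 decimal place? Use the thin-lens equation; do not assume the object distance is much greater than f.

W: 21 m = 21000 mm.
Magnification m = w/W = dᵢ/dₒ; combined with 1/f = 1/dₒ + 1/dᵢ this gives dₒ = f·(1 + W/w).
dₒ = 317 mm × (1 + 21000/24.44) = 317 × 860.2471 ≈ 272698.342 mm = 272.698 m.

272.7 m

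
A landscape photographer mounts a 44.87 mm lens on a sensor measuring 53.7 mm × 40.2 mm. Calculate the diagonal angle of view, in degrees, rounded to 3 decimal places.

73.556°

Sensor diagonal = √(53.7² + 40.2²) = √4499.7300 ≈ 67.0800 mm.
Angle of view α = 2·arctan(d/2f) with d = 67.0800 mm and f = 44.87 mm.
d/2f = 0.74749; arctan(0.74749) ≈ 36.7779°, so α ≈ 73.5557°.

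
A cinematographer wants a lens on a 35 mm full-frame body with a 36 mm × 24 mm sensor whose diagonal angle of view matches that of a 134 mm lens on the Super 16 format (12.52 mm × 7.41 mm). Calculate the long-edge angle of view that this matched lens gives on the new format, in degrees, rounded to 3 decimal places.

5.172°

Sensor diagonal = √(12.52² + 7.41²) = √211.6585 ≈ 14.5485 mm.
Sensor diagonal = √(36² + 24²) = √1872.0000 ≈ 43.2666 mm.
Equal diagonal AOV ⇒ f₂ = f₁ · 43.2666/14.5485 = 134 × 2.97396 ≈ 398.5106 mm.
Long-edge AOV on the new format = 2·arctan(36 / (2 × 398.5106)) = 2·arctan(0.04517) ≈ 5.1724°.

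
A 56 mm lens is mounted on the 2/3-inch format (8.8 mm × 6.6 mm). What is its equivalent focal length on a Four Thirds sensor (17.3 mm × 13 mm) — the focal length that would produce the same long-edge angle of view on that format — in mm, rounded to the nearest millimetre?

Equal angle of view means equal width/f ratio, so f₂ = f₁ · (width₂/width₁) = 56 × 17.3/8.8.
f₂ = 56 × 1.96591 ≈ 110.091 mm.

110 mm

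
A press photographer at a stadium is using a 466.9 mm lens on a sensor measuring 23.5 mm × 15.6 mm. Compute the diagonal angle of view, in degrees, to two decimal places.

3.46°

Sensor diagonal = √(23.5² + 15.6²) = √795.6100 ≈ 28.2066 mm.
Angle of view α = 2·arctan(d/2f) with d = 28.2066 mm and f = 466.9 mm.
d/2f = 0.03021; arctan(0.03021) ≈ 1.7302°, so α ≈ 3.4603°.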